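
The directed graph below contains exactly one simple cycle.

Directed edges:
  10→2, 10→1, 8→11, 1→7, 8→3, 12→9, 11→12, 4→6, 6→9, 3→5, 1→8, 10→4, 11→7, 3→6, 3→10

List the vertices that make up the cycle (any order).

1, 3, 8, 10

DFS with gray/black marking from 10:
10 gray
  4 gray
    6 gray
      9 gray
      9 black
    6 black
  4 black
  2 gray
  2 black
  1 gray
    8 gray
      3 gray
        5 gray
        5 black
        3→10: 10 is gray → back edge
Back edge closes the cycle 10 → 1 → 8 → 3 → 10; its vertices are {1, 3, 8, 10}.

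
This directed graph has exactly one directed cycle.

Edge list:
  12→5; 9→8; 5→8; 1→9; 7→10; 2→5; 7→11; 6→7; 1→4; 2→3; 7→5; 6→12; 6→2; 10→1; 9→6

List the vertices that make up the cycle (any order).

DFS with gray/black marking from 6:
6 gray
  12 gray
    5 gray
      8 gray
      8 black
    5 black
  12 black
  2 gray
    3 gray
    3 black
    2→5: 5 black — skip
  2 black
  7 gray
    11 gray
    11 black
    10 gray
      1 gray
        4 gray
        4 black
        9 gray
          9→6: 6 is gray → back edge
Back edge closes the cycle 6 → 7 → 10 → 1 → 9 → 6; its vertices are {1, 6, 7, 9, 10}.

1, 6, 7, 9, 10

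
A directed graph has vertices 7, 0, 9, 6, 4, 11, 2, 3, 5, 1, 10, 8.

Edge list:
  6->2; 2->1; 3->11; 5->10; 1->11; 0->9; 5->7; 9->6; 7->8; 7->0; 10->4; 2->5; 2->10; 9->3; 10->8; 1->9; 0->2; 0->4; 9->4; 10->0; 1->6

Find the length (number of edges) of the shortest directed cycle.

3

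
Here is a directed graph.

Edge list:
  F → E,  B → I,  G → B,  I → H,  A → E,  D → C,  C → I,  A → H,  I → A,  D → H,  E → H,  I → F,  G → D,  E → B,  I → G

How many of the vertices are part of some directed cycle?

8

A vertex is on a directed cycle iff it belongs to a strongly connected component of size ≥ 2 (or has a self-loop).
The vertices on cycles are {A, B, C, D, E, F, G, I} — 8 in total.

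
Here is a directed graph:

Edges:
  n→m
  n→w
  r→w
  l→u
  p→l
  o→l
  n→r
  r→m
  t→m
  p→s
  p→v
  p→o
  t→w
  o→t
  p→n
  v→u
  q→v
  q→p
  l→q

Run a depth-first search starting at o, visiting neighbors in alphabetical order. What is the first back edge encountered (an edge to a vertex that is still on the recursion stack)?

p->l

DFS from o (visiting neighbors in alphabetical order); mark gray on enter, black on exit:
o gray
  l gray
    q gray
      p gray
        p→l: l is gray → back edge
First back edge: p → l.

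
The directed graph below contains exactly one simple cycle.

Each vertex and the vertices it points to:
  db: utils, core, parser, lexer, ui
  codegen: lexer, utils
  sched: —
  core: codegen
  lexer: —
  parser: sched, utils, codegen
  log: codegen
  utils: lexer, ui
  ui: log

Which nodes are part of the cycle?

DFS with gray/black marking from ui:
ui gray
  log gray
    codegen gray
      lexer gray
      lexer black
      utils gray
        utils→lexer: lexer black — skip
        utils→ui: ui is gray → back edge
Back edge closes the cycle ui → log → codegen → utils → ui; its vertices are {ui, log, utils, codegen}.

ui, log, utils, codegen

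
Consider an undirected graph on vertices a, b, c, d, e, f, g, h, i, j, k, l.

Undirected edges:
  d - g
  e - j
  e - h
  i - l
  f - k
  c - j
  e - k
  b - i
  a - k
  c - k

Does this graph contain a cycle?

Yes

DFS, tracking each vertex's parent; an edge to a visited non-parent vertex closes a cycle.
Start from d:
visit d (parent –)
  visit g (parent d)
    g–d: parent, skip
visit a (parent –)
  visit k (parent a)
    visit e (parent k)
      visit h (parent e)
        h–e: parent, skip
      e–k: parent, skip
      visit j (parent e)
        j–e: parent, skip
        visit c (parent j)
          c–k: k visited and ≠ parent → cycle
Cycle: k – e – j – c – k.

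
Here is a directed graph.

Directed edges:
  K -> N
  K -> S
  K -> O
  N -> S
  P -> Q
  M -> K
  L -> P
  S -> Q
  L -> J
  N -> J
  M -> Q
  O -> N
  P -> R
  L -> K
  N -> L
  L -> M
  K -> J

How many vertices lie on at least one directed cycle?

5

A vertex is on a directed cycle iff it belongs to a strongly connected component of size ≥ 2 (or has a self-loop).
The vertices on cycles are {K, L, M, N, O} — 5 in total.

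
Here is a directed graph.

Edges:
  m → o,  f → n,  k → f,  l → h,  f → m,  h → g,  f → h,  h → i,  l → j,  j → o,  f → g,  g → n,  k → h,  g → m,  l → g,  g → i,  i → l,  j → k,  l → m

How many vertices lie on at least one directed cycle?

7

A vertex is on a directed cycle iff it belongs to a strongly connected component of size ≥ 2 (or has a self-loop).
The vertices on cycles are {f, g, h, i, j, k, l} — 7 in total.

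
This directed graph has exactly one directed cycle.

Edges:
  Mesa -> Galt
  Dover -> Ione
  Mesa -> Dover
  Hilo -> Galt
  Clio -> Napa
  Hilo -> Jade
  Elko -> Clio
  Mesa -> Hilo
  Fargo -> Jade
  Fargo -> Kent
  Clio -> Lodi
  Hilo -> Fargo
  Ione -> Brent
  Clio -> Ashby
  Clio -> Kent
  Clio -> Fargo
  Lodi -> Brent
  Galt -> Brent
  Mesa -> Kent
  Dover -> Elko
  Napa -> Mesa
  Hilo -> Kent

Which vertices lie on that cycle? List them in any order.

Clio, Elko, Mesa, Napa, Dover

DFS with gray/black marking from Clio:
Clio gray
  Napa gray
    Mesa gray
      Hilo gray
        Jade gray
        Jade black
        Fargo gray
          Fargo→Jade: Jade black — skip
          Kent gray
          Kent black
        Fargo black
        Galt gray
          Brent gray
          Brent black
        Galt black
        Hilo→Kent: Kent black — skip
      Hilo black
      Mesa→Kent: Kent black — skip
      Dover gray
        Ione gray
          Ione→Brent: Brent black — skip
        Ione black
        Elko gray
          Elko→Clio: Clio is gray → back edge
Back edge closes the cycle Clio → Napa → Mesa → Dover → Elko → Clio; its vertices are {Clio, Elko, Mesa, Napa, Dover}.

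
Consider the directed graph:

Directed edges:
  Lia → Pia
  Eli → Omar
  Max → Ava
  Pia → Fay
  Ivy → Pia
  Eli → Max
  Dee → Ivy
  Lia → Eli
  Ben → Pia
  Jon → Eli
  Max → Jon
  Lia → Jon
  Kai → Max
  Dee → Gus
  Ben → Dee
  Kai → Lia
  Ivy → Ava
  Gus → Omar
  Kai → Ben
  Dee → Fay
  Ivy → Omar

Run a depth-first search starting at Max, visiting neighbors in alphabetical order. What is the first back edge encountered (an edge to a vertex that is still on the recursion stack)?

DFS from Max (visiting neighbors in alphabetical order); mark gray on enter, black on exit:
Max gray
  Ava gray
  Ava black
  Jon gray
    Eli gray
      Eli→Max: Max is gray → back edge
First back edge: Eli → Max.

Eli->Max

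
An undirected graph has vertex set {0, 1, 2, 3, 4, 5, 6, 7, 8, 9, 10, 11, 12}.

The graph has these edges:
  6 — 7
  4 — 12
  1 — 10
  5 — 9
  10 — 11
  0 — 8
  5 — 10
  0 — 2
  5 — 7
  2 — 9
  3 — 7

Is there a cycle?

No

DFS, tracking each vertex's parent; an edge to a visited non-parent vertex closes a cycle.
Start from 2:
visit 2 (parent –)
  visit 9 (parent 2)
    visit 5 (parent 9)
      5–9: parent, skip
      visit 10 (parent 5)
        10–5: parent, skip
        visit 11 (parent 10)
          11–10: parent, skip
        visit 1 (parent 10)
          1–10: parent, skip
      visit 7 (parent 5)
        visit 6 (parent 7)
          6–7: parent, skip
        7–5: parent, skip
        visit 3 (parent 7)
          3–7: parent, skip
    9–2: parent, skip
  visit 0 (parent 2)
    visit 8 (parent 0)
      8–0: parent, skip
    0–2: parent, skip
visit 4 (parent –)
  visit 12 (parent 4)
    12–4: parent, skip
No non-parent visited neighbor found — the graph is a forest.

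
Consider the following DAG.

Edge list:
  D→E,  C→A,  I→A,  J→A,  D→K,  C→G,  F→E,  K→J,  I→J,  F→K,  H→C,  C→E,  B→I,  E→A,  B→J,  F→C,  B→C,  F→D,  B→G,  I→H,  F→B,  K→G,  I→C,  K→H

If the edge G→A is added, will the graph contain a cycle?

Adding G→A creates a cycle iff A can already reach G.
Explore from A: no path reaches G. The graph stays acyclic.

No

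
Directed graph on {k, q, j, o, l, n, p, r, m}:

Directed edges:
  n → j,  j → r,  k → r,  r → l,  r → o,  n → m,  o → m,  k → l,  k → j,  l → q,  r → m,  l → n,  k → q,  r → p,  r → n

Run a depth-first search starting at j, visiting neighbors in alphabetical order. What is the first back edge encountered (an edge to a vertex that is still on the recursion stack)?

n->j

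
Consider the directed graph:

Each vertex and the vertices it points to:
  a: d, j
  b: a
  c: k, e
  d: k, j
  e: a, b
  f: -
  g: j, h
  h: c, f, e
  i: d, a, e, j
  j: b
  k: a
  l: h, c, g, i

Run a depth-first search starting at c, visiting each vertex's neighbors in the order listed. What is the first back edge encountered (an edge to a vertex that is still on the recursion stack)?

d->k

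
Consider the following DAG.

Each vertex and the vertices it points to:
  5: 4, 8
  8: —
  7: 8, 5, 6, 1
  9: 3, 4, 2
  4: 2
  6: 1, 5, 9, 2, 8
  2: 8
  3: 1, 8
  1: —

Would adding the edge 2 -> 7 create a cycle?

Yes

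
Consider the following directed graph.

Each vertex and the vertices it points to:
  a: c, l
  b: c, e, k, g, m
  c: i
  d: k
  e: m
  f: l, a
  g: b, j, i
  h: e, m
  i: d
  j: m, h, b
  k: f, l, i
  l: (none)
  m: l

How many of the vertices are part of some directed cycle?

9

A vertex is on a directed cycle iff it belongs to a strongly connected component of size ≥ 2 (or has a self-loop).
The vertices on cycles are {a, b, c, d, f, g, i, j, k} — 9 in total.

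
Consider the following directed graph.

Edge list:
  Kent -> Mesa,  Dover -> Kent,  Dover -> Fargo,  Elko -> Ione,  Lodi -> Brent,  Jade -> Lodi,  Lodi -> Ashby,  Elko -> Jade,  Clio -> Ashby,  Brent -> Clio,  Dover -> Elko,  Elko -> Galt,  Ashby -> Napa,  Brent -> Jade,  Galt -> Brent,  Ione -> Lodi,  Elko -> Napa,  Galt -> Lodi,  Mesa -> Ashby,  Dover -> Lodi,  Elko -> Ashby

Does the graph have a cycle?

Yes

DFS with white/gray/black marking, starting from Jade:
Jade gray
  Lodi gray
    Ashby gray
      Napa gray
      Napa black
    Ashby black
    Brent gray
      Clio gray
        Clio→Ashby: Ashby black — skip
      Clio black
      Brent→Jade: Jade is gray → back edge
Back edge found, so a cycle exists: Jade → Lodi → Brent → Jade.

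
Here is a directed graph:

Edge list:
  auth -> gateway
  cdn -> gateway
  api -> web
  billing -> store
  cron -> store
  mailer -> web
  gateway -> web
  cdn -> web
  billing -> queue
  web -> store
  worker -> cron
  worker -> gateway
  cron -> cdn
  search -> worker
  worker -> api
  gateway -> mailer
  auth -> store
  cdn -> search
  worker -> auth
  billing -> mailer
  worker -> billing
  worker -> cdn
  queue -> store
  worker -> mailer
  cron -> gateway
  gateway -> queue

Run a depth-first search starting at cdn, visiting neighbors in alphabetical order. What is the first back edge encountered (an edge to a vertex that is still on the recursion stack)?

worker→cdn

DFS from cdn (visiting neighbors in alphabetical order); mark gray on enter, black on exit:
cdn gray
  gateway gray
    mailer gray
      web gray
        store gray
        store black
      web black
    mailer black
    queue gray
      queue→store: store black — skip
    queue black
    gateway→web: web black — skip
  gateway black
  search gray
    worker gray
      api gray
        api→web: web black — skip
      api black
      auth gray
        auth→gateway: gateway black — skip
        auth→store: store black — skip
      auth black
      billing gray
        billing→mailer: mailer black — skip
        billing→queue: queue black — skip
        billing→store: store black — skip
      billing black
      worker→cdn: cdn is gray → back edge
First back edge: worker → cdn.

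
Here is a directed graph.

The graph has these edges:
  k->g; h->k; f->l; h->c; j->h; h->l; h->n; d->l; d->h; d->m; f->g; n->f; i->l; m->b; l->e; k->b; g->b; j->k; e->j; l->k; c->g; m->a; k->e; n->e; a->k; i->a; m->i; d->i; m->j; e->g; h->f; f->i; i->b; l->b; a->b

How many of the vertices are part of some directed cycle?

9

A vertex is on a directed cycle iff it belongs to a strongly connected component of size ≥ 2 (or has a self-loop).
The vertices on cycles are {a, e, f, h, i, j, k, l, n} — 9 in total.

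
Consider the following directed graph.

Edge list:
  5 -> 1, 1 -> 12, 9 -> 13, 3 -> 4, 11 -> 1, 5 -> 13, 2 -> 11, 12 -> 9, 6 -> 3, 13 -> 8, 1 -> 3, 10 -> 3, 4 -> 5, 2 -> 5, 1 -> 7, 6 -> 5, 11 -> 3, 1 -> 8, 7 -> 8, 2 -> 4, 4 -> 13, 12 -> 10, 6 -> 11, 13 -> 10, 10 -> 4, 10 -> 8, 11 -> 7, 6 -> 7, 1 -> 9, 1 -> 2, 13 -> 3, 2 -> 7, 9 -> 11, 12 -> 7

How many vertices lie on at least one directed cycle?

A vertex is on a directed cycle iff it belongs to a strongly connected component of size ≥ 2 (or has a self-loop).
The vertices on cycles are {1, 2, 3, 4, 5, 9, 10, 11, 12, 13} — 10 in total.

10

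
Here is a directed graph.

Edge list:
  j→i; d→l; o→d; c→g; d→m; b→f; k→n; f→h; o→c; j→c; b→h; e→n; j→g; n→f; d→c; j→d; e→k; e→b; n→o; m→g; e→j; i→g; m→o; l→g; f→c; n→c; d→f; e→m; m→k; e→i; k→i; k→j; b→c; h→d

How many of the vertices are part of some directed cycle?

8

A vertex is on a directed cycle iff it belongs to a strongly connected component of size ≥ 2 (or has a self-loop).
The vertices on cycles are {d, f, h, j, k, m, n, o} — 8 in total.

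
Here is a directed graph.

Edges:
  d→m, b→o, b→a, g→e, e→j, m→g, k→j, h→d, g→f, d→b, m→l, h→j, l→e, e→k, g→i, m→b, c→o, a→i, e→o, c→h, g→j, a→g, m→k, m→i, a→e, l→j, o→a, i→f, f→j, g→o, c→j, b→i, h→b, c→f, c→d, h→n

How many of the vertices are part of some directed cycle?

4

A vertex is on a directed cycle iff it belongs to a strongly connected component of size ≥ 2 (or has a self-loop).
The vertices on cycles are {a, e, g, o} — 4 in total.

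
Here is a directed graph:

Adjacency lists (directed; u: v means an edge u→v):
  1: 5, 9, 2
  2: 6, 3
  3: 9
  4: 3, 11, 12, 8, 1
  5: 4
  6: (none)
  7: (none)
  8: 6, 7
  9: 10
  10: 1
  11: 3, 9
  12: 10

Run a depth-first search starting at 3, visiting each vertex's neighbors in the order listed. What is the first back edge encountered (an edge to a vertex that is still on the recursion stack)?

4->3

DFS from 3 (visiting each vertex's neighbors in the order listed); mark gray on enter, black on exit:
3 gray
  9 gray
    10 gray
      1 gray
        5 gray
          4 gray
            4→3: 3 is gray → back edge
First back edge: 4 → 3.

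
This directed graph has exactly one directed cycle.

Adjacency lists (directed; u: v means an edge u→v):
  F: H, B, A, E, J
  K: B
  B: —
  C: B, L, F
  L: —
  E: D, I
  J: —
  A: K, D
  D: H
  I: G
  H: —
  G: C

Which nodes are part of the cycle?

C, E, F, G, I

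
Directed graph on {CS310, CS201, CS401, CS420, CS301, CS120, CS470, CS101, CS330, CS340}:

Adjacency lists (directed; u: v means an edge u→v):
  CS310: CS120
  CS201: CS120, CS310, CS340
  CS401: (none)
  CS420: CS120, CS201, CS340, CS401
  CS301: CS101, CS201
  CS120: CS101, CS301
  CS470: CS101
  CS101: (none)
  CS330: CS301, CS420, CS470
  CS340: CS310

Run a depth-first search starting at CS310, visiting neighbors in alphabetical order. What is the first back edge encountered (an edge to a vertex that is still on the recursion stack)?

CS201→CS120

DFS from CS310 (visiting neighbors in alphabetical order); mark gray on enter, black on exit:
CS310 gray
  CS120 gray
    CS101 gray
    CS101 black
    CS301 gray
      CS301→CS101: CS101 black — skip
      CS201 gray
        CS201→CS120: CS120 is gray → back edge
First back edge: CS201 → CS120.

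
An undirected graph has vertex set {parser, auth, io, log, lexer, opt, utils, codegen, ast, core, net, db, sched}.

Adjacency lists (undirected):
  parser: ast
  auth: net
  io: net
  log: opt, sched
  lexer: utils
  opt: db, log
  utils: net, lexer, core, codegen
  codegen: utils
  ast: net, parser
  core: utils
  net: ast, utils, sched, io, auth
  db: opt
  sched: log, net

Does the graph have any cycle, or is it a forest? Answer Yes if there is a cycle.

DFS, tracking each vertex's parent; an edge to a visited non-parent vertex closes a cycle.
Start from sched:
visit sched (parent –)
  visit log (parent sched)
    visit opt (parent log)
      visit db (parent opt)
        db–opt: parent, skip
      opt–log: parent, skip
    log–sched: parent, skip
  visit net (parent sched)
    visit ast (parent net)
      ast–net: parent, skip
      visit parser (parent ast)
        parser–ast: parent, skip
    visit utils (parent net)
      utils–net: parent, skip
      visit lexer (parent utils)
        lexer–utils: parent, skip
      visit core (parent utils)
        core–utils: parent, skip
      visit codegen (parent utils)
        codegen–utils: parent, skip
    net–sched: parent, skip
    visit io (parent net)
      io–net: parent, skip
    visit auth (parent net)
      auth–net: parent, skip
No non-parent visited neighbor found — the graph is a forest.

No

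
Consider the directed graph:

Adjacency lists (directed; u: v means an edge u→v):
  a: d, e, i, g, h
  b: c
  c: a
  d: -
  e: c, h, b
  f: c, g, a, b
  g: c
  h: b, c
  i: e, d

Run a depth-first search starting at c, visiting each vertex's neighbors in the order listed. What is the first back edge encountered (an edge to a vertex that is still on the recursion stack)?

e→c

DFS from c (visiting each vertex's neighbors in the order listed); mark gray on enter, black on exit:
c gray
  a gray
    d gray
    d black
    e gray
      e→c: c is gray → back edge
First back edge: e → c.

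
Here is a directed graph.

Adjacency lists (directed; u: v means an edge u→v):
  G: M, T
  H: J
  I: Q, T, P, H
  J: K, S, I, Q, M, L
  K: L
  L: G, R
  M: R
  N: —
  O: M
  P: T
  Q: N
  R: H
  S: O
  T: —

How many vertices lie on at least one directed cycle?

10

A vertex is on a directed cycle iff it belongs to a strongly connected component of size ≥ 2 (or has a self-loop).
The vertices on cycles are {G, H, I, J, K, L, M, O, R, S} — 10 in total.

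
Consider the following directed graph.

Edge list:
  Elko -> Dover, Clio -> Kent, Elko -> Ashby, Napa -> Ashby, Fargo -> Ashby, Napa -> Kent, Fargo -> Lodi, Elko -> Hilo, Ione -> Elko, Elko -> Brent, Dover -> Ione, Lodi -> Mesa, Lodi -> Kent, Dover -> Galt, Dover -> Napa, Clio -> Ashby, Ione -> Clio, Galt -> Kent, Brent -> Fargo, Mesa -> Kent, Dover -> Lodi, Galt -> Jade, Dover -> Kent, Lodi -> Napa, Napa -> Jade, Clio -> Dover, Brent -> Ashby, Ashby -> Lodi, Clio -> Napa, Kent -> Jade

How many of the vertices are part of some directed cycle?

7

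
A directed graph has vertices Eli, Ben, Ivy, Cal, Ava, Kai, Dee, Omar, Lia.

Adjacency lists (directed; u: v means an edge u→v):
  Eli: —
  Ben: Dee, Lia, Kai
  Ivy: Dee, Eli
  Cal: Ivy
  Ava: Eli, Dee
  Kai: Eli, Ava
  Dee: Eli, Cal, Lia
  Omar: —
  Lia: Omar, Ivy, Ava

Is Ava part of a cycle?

Yes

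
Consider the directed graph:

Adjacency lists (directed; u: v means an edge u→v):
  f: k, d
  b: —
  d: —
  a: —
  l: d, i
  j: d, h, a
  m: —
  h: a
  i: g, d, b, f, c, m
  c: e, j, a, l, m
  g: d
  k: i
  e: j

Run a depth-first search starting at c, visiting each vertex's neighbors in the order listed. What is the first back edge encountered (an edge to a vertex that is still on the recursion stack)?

DFS from c (visiting each vertex's neighbors in the order listed); mark gray on enter, black on exit:
c gray
  e gray
    j gray
      d gray
      d black
      h gray
        a gray
        a black
      h black
      j→a: a black — skip
    j black
  e black
  c→j: j black — skip
  c→a: a black — skip
  l gray
    l→d: d black — skip
    i gray
      g gray
        g→d: d black — skip
      g black
      i→d: d black — skip
      b gray
      b black
      f gray
        k gray
          k→i: i is gray → back edge
First back edge: k → i.

k->i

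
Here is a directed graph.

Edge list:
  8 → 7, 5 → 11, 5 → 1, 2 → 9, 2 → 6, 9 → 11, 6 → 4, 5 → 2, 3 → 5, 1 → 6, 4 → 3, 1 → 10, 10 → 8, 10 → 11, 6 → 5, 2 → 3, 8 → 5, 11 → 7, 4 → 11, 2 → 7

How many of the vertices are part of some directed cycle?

A vertex is on a directed cycle iff it belongs to a strongly connected component of size ≥ 2 (or has a self-loop).
The vertices on cycles are {1, 2, 3, 4, 5, 6, 8, 10} — 8 in total.

8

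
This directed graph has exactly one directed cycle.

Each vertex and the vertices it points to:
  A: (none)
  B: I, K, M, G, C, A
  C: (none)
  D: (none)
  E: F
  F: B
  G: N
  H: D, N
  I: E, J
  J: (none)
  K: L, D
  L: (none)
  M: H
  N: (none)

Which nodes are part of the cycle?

B, E, F, I

DFS with gray/black marking from B:
B gray
  I gray
    E gray
      F gray
        F→B: B is gray → back edge
Back edge closes the cycle B → I → E → F → B; its vertices are {B, E, F, I}.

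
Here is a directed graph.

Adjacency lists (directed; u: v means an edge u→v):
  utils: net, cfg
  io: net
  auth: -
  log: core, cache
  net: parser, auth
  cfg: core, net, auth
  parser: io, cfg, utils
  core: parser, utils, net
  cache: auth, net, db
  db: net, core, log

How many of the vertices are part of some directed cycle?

9

A vertex is on a directed cycle iff it belongs to a strongly connected component of size ≥ 2 (or has a self-loop).
The vertices on cycles are {db, io, cfg, log, net, core, cache, utils, parser} — 9 in total.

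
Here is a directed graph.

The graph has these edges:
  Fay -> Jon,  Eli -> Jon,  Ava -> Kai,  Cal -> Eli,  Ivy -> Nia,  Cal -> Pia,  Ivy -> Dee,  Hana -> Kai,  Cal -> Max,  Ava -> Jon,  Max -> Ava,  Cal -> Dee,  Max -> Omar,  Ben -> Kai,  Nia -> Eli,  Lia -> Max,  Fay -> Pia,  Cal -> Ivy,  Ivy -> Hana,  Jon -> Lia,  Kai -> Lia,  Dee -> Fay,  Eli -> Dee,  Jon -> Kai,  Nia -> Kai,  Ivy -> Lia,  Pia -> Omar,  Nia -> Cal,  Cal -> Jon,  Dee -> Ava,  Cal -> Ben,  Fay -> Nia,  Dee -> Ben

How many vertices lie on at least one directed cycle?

11

A vertex is on a directed cycle iff it belongs to a strongly connected component of size ≥ 2 (or has a self-loop).
The vertices on cycles are {Ava, Cal, Dee, Eli, Fay, Ivy, Jon, Kai, Lia, Max, Nia} — 11 in total.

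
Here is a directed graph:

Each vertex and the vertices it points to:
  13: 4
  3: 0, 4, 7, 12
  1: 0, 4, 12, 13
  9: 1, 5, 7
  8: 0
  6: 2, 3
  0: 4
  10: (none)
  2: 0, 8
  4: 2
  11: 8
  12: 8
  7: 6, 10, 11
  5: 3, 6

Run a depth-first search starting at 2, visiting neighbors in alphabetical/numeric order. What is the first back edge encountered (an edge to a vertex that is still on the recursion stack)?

4→2

DFS from 2 (visiting neighbors in alphabetical/numeric order); mark gray on enter, black on exit:
2 gray
  0 gray
    4 gray
      4→2: 2 is gray → back edge
First back edge: 4 → 2.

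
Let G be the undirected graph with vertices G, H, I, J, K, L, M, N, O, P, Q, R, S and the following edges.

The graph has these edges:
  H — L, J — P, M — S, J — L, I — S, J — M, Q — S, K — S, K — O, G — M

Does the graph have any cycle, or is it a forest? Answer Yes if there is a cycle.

No

DFS, tracking each vertex's parent; an edge to a visited non-parent vertex closes a cycle.
Start from R:
visit R (parent –)
visit G (parent –)
  visit M (parent G)
    visit J (parent M)
      J–M: parent, skip
      visit P (parent J)
        P–J: parent, skip
      visit L (parent J)
        visit H (parent L)
          H–L: parent, skip
        L–J: parent, skip
    M–G: parent, skip
    visit S (parent M)
      visit I (parent S)
        I–S: parent, skip
      visit K (parent S)
        K–S: parent, skip
        visit O (parent K)
          O–K: parent, skip
      visit Q (parent S)
        Q–S: parent, skip
      S–M: parent, skip
visit N (parent –)
No non-parent visited neighbor found — the graph is a forest.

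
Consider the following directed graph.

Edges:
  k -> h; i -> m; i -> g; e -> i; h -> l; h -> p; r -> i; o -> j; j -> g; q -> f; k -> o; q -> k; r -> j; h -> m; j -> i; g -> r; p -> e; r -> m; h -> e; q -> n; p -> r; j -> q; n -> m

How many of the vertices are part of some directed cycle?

A vertex is on a directed cycle iff it belongs to a strongly connected component of size ≥ 2 (or has a self-loop).
The vertices on cycles are {e, g, h, i, j, k, o, p, q, r} — 10 in total.

10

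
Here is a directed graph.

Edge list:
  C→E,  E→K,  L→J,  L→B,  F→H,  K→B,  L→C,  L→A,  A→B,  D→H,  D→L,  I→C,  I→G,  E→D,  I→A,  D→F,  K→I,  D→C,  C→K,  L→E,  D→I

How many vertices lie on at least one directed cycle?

A vertex is on a directed cycle iff it belongs to a strongly connected component of size ≥ 2 (or has a self-loop).
The vertices on cycles are {C, D, E, I, K, L} — 6 in total.

6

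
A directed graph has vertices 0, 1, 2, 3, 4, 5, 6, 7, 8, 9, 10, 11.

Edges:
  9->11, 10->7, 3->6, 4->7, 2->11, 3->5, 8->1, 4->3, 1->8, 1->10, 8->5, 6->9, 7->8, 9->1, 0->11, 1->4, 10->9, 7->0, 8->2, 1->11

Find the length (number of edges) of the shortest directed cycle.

2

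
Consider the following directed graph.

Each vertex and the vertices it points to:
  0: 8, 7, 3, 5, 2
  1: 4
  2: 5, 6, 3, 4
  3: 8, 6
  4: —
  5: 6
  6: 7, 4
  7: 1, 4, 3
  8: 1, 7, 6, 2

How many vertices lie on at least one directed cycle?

6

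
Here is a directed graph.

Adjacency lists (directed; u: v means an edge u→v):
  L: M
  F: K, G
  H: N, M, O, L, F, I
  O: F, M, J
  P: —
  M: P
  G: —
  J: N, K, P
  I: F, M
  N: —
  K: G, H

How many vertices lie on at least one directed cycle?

6

A vertex is on a directed cycle iff it belongs to a strongly connected component of size ≥ 2 (or has a self-loop).
The vertices on cycles are {F, H, I, J, K, O} — 6 in total.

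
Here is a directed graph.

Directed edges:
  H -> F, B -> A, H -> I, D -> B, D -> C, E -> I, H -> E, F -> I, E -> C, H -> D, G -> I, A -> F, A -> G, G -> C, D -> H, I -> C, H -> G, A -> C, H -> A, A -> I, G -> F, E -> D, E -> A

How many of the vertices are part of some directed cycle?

A vertex is on a directed cycle iff it belongs to a strongly connected component of size ≥ 2 (or has a self-loop).
The vertices on cycles are {D, E, H} — 3 in total.

3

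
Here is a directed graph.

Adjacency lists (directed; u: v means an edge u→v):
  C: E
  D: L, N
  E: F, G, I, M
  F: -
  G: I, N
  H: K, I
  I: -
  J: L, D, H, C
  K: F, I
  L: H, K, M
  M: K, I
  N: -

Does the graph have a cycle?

DFS with white/gray/black marking, starting from G:
G gray
  I gray
  I black
  N gray
  N black
G black
C gray
  E gray
    F gray
    F black
    E→G: G black — skip
    E→I: I black — skip
    M gray
      K gray
        K→F: F black — skip
        K→I: I black — skip
      K black
      M→I: I black — skip
    M black
  E black
C black
D gray
  L gray
    H gray
      H→K: K black — skip
      H→I: I black — skip
    H black
    L→K: K black — skip
    L→M: M black — skip
  L black
  D→N: N black — skip
D black
J gray
  J→L: L black — skip
  J→D: D black — skip
  J→H: H black — skip
  J→C: C black — skip
J black
Every edge goes to a white or black vertex — no back edge, so the graph is acyclic.

No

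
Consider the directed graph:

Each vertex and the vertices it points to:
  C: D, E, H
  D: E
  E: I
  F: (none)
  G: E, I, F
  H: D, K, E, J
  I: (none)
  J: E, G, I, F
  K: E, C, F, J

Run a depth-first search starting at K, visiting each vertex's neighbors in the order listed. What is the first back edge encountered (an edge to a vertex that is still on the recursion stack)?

H->K

DFS from K (visiting each vertex's neighbors in the order listed); mark gray on enter, black on exit:
K gray
  E gray
    I gray
    I black
  E black
  C gray
    D gray
      D→E: E black — skip
    D black
    C→E: E black — skip
    H gray
      H→D: D black — skip
      H→K: K is gray → back edge
First back edge: H → K.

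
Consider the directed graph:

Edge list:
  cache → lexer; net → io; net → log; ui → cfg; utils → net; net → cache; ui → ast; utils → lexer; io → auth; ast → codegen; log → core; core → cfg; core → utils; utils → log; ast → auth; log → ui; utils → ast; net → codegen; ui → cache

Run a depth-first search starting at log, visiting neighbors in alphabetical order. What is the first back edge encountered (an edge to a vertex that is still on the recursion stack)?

DFS from log (visiting neighbors in alphabetical order); mark gray on enter, black on exit:
log gray
  core gray
    cfg gray
    cfg black
    utils gray
      ast gray
        auth gray
        auth black
        codegen gray
        codegen black
      ast black
      lexer gray
      lexer black
      utils→log: log is gray → back edge
First back edge: utils → log.

utils→log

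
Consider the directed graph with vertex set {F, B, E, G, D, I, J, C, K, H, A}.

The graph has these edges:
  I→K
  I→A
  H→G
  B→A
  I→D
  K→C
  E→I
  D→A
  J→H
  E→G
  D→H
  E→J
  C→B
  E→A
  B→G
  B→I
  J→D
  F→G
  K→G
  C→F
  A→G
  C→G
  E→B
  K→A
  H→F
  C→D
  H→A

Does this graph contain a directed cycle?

Yes

DFS with white/gray/black marking, starting from A:
A gray
  G gray
  G black
A black
F gray
  F→G: G black — skip
F black
B gray
  B→A: A black — skip
  I gray
    K gray
      K→G: G black — skip
      C gray
        C→F: F black — skip
        C→G: G black — skip
        C→B: B is gray → back edge
Back edge found, so a cycle exists: B → I → K → C → B.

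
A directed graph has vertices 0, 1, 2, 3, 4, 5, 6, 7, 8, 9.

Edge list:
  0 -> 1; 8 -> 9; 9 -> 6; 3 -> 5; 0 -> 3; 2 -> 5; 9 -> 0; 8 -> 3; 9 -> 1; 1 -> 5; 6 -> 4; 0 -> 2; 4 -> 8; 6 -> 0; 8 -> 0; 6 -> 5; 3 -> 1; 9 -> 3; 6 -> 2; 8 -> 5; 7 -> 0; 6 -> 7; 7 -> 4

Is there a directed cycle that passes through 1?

1 lies on a cycle iff there is a path from 1 back to itself.
Exploring from 1, it never reaches itself; equivalently, its strongly connected component is a singleton.

No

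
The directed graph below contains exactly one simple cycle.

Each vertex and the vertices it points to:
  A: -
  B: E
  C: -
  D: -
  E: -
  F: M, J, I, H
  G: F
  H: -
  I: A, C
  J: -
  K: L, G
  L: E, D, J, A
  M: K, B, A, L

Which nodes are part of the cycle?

F, G, K, M

DFS with gray/black marking from F:
F gray
  M gray
    K gray
      L gray
        E gray
        E black
        D gray
        D black
        J gray
        J black
        A gray
        A black
      L black
      G gray
        G→F: F is gray → back edge
Back edge closes the cycle F → M → K → G → F; its vertices are {F, G, K, M}.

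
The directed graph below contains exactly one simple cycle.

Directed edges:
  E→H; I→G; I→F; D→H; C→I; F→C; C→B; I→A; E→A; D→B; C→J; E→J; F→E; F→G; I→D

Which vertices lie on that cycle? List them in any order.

C, F, I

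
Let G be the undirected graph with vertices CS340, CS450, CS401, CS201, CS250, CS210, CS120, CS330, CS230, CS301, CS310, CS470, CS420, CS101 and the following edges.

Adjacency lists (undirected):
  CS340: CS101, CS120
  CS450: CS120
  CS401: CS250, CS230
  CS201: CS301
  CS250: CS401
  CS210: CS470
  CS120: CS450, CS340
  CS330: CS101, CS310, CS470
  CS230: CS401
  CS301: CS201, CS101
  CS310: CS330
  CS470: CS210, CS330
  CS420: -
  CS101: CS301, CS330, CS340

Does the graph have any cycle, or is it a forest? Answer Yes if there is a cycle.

No

DFS, tracking each vertex's parent; an edge to a visited non-parent vertex closes a cycle.
Start from CS120:
visit CS120 (parent –)
  visit CS450 (parent CS120)
    CS450–CS120: parent, skip
  visit CS340 (parent CS120)
    visit CS101 (parent CS340)
      visit CS301 (parent CS101)
        visit CS201 (parent CS301)
          CS201–CS301: parent, skip
        CS301–CS101: parent, skip
      visit CS330 (parent CS101)
        CS330–CS101: parent, skip
        visit CS310 (parent CS330)
          CS310–CS330: parent, skip
        visit CS470 (parent CS330)
          visit CS210 (parent CS470)
            CS210–CS470: parent, skip
          CS470–CS330: parent, skip
      CS101–CS340: parent, skip
    CS340–CS120: parent, skip
visit CS401 (parent –)
  visit CS250 (parent CS401)
    CS250–CS401: parent, skip
  visit CS230 (parent CS401)
    CS230–CS401: parent, skip
visit CS420 (parent –)
No non-parent visited neighbor found — the graph is a forest.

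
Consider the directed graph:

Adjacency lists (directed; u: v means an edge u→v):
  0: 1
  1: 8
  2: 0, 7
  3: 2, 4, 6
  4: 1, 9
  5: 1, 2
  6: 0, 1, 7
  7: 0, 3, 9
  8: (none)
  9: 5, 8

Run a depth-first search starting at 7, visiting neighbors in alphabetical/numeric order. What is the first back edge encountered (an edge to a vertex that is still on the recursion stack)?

DFS from 7 (visiting neighbors in alphabetical/numeric order); mark gray on enter, black on exit:
7 gray
  0 gray
    1 gray
      8 gray
      8 black
    1 black
  0 black
  3 gray
    2 gray
      2→0: 0 black — skip
      2→7: 7 is gray → back edge
First back edge: 2 → 7.

2→7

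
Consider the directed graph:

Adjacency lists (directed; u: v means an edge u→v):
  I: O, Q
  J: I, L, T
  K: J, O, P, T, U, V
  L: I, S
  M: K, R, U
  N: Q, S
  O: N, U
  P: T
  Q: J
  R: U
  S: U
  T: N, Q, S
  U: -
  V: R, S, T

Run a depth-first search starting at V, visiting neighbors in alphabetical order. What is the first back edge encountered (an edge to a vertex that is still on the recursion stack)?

DFS from V (visiting neighbors in alphabetical order); mark gray on enter, black on exit:
V gray
  R gray
    U gray
    U black
  R black
  S gray
    S→U: U black — skip
  S black
  T gray
    N gray
      Q gray
        J gray
          I gray
            O gray
              O→N: N is gray → back edge
First back edge: O → N.

O->N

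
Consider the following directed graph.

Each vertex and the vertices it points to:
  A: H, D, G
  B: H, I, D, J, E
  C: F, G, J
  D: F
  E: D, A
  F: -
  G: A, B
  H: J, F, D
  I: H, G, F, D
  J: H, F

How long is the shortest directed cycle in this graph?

2

For each vertex v, BFS finds the shortest path from v back to v.
The shortest such closed walk is G → A → G, length 2.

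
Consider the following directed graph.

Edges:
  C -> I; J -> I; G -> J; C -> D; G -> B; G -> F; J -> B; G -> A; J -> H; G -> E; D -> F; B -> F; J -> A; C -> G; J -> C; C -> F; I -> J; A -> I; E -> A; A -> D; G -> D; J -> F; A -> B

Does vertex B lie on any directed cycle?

No

B lies on a cycle iff there is a path from B back to itself.
Exploring from B, it never reaches itself; equivalently, its strongly connected component is a singleton.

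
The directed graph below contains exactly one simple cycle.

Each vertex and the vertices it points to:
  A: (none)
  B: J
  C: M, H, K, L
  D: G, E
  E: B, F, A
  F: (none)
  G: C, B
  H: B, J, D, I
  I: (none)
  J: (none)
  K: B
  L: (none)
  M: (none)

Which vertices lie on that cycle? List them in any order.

C, D, G, H

DFS with gray/black marking from C:
C gray
  M gray
  M black
  H gray
    B gray
      J gray
      J black
    B black
    H→J: J black — skip
    D gray
      G gray
        G→C: C is gray → back edge
Back edge closes the cycle C → H → D → G → C; its vertices are {C, D, G, H}.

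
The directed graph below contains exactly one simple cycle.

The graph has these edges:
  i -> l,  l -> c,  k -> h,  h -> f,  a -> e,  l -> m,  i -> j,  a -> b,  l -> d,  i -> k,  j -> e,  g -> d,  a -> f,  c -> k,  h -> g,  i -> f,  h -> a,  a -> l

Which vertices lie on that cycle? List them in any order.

DFS with gray/black marking from k:
k gray
  h gray
    g gray
      d gray
      d black
    g black
    a gray
      l gray
        m gray
        m black
        l→d: d black — skip
        c gray
          c→k: k is gray → back edge
Back edge closes the cycle k → h → a → l → c → k; its vertices are {a, c, h, k, l}.

a, c, h, k, l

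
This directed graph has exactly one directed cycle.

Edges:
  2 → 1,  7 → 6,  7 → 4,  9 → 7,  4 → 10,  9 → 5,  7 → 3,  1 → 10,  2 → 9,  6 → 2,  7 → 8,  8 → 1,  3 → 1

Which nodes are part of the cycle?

DFS with gray/black marking from 9:
9 gray
  7 gray
    3 gray
      1 gray
        10 gray
        10 black
      1 black
    3 black
    4 gray
      4→10: 10 black — skip
    4 black
    6 gray
      2 gray
        2→9: 9 is gray → back edge
Back edge closes the cycle 9 → 7 → 6 → 2 → 9; its vertices are {2, 6, 7, 9}.

2, 6, 7, 9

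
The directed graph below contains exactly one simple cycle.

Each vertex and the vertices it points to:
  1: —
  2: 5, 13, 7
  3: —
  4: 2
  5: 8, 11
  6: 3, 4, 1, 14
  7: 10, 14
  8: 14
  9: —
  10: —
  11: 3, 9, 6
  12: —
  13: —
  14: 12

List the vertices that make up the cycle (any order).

2, 4, 5, 6, 11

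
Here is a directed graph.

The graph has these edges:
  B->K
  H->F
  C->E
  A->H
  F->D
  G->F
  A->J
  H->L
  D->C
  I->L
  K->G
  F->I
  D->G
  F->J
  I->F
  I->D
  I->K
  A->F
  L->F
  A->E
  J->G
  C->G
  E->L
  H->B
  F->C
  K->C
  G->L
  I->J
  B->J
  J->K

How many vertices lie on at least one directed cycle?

9

A vertex is on a directed cycle iff it belongs to a strongly connected component of size ≥ 2 (or has a self-loop).
The vertices on cycles are {C, D, E, F, G, I, J, K, L} — 9 in total.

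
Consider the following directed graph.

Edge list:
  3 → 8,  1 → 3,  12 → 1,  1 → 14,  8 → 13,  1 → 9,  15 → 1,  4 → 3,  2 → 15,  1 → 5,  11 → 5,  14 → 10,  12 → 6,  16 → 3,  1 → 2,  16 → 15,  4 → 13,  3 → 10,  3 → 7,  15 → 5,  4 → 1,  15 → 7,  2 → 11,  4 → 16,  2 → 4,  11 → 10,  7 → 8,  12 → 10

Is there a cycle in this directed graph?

DFS with white/gray/black marking, starting from 13:
13 gray
13 black
1 gray
  9 gray
  9 black
  14 gray
    10 gray
    10 black
  14 black
  2 gray
    4 gray
      3 gray
        3→10: 10 black — skip
        7 gray
          8 gray
            8→13: 13 black — skip
          8 black
        7 black
        3→8: 8 black — skip
      3 black
      4→13: 13 black — skip
      16 gray
        16→3: 3 black — skip
        15 gray
          5 gray
          5 black
          15→7: 7 black — skip
          15→1: 1 is gray → back edge
Back edge found, so a cycle exists: 1 → 2 → 4 → 16 → 15 → 1.

Yes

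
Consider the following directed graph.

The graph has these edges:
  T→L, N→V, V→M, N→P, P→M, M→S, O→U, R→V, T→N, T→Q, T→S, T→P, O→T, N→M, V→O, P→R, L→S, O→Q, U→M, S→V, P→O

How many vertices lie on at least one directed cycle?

A vertex is on a directed cycle iff it belongs to a strongly connected component of size ≥ 2 (or has a self-loop).
The vertices on cycles are {L, M, N, O, P, R, S, T, U, V} — 10 in total.

10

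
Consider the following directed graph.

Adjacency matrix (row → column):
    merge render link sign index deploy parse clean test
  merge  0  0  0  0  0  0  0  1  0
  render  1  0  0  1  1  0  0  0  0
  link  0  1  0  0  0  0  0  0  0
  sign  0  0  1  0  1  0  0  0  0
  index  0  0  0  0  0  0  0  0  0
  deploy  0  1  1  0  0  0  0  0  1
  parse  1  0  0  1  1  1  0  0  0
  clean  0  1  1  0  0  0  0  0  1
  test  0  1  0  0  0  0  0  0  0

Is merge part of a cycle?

Yes

merge is on a cycle iff merge can reach itself via ≥1 edge.
merge → clean → render → merge — yes.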